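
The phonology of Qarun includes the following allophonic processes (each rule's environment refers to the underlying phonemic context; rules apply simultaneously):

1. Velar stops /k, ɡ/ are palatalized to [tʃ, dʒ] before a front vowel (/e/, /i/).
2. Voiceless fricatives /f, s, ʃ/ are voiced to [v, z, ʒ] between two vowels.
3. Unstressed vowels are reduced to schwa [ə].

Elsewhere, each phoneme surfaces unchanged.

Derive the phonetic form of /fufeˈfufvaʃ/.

/f/ (word-initial): rule 2 targets it, but not between two vowels → unchanged [f].
/u/ (between /f/ and /f/) occurs in an unstressed syllable → [ə] by rule 3.
Rule 2 applies to /f/ (between /u/ and /e/: between two vowels) → [v].
/e/ (between /f/ and /f/): in an unstressed syllable, so rule 3 applies → [ə].
/f/ — between /e/ and /u/, between two vowels — surfaces as [v] (rule 2).
/u/ — between /f/ and /f/; rule 3 does not apply here → [u].
/f/ (between /u/ and /v/) fails the environment for rule 2, so it stays [f].
/v/ stays [v].
/a/ (between /v/ and /ʃ/) occurs in an unstressed syllable → [ə] by rule 3.
/ʃ/ (word-final): rule 2 targets it, but not between two vowels → unchanged [ʃ].

[fəvəˈvufvəʃ]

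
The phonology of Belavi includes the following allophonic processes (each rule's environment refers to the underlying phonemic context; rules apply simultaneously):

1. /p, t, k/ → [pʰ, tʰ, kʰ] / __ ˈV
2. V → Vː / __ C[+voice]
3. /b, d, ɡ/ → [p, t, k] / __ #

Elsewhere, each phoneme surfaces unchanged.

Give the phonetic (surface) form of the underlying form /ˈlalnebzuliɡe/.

[ˈlaːlneːbzuːliːɡe]

/l/ (word-initial) is unaffected → [l].
/a/ (between /l/ and /l/): before a voiced consonant, so rule 2 applies → [aː].
/l/ (between /a/ and /n/) is unaffected → [l].
/n/ stays [n].
/e/ (between /n/ and /b/) occurs before a voiced consonant → [eː] by rule 2.
/b/ — between /e/ and /z/; rule 3 does not apply here → [b].
/z/ stays [z].
/u/ — between /z/ and /l/, before a voiced consonant — surfaces as [uː] (rule 2).
/l/ (between /u/ and /i/) is unaffected → [l].
/i/ (between /l/ and /ɡ/): before a voiced consonant, so rule 2 applies → [iː].
/ɡ/ (between /i/ and /e/) fails the environment for rule 3, so it stays [ɡ].
/e/ (word-final) fails the environment for rule 2, so it stays [e].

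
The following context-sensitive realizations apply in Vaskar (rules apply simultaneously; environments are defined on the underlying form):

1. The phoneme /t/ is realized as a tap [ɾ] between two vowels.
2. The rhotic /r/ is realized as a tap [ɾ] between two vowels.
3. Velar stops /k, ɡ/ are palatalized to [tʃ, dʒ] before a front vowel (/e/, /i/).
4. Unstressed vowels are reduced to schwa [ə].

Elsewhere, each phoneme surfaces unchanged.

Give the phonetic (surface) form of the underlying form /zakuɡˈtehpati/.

[zəkəɡˈtehpəɾə]

/z/ — not in any rule's target class → [z].
Rule 4 applies to /a/ (between /z/ and /k/: in an unstressed syllable) → [ə].
/k/ (between /a/ and /u/) fails the environment for rule 3, so it stays [k].
Rule 4 applies to /u/ (between /k/ and /ɡ/: in an unstressed syllable) → [ə].
/ɡ/ — between /u/ and /t/; rule 3 does not apply here → [ɡ].
/t/ (between /ɡ/ and /e/) is in the target of rule 1 but the environment (between two vowels) is not met → [t].
/e/ (between /t/ and /h/) fails the environment for rule 4, so it stays [e].
/h/ (between /e/ and /p/): no rule targets it → [h].
/p/ (between /h/ and /a/) is unaffected → [p].
/a/ (between /p/ and /t/): in an unstressed syllable, so rule 4 applies → [ə].
/t/ meets the environment for rule 1 (between two vowels) → [ɾ].
/i/ meets the environment for rule 4 (in an unstressed syllable) → [ə].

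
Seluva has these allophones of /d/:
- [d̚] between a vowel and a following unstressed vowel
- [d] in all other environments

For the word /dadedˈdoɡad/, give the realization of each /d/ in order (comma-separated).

Occurrence 1 (position 1): no conditioning environment matches → elsewhere allophone [d].
Occurrence 2 (position 3): between a vowel and a following unstressed vowel → [d̚].
Occurrence 3 (position 5): no conditioning environment matches → elsewhere allophone [d].
Occurrence 4 (position 6): no conditioning environment matches → elsewhere allophone [d].
Occurrence 5 (position 10): no conditioning environment matches → elsewhere allophone [d].

[d], [d̚], [d], [d], [d]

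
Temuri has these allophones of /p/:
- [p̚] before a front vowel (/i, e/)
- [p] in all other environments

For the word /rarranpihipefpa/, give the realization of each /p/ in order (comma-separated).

[p̚], [p̚], [p]

Occurrence 1 (position 7): before a front vowel (/i, e/) → [p̚].
Occurrence 2 (position 11): before a front vowel (/i, e/) → [p̚].
Occurrence 3 (position 14): no conditioning environment matches → elsewhere allophone [p].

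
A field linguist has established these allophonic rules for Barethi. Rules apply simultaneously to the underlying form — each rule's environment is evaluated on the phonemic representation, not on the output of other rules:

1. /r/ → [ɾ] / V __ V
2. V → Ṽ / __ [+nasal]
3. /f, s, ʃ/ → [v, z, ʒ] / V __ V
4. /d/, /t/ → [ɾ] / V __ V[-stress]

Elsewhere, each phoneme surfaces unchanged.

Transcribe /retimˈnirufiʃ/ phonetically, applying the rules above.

[reɾĩmˈniɾuviʃ]

/r/ (word-initial): rule 1 targets it, but not between two vowels → unchanged [r].
/e/ — between /r/ and /t/; rule 2 does not apply here → [e].
/t/ (between /e/ and /i/) occurs between a vowel and a following unstressed vowel → [ɾ] by rule 4.
/i/ — between /t/ and /m/, before a nasal consonant — surfaces as [ĩ] (rule 2).
/m/ (between /i/ and /n/): no rule targets it → [m].
/n/ — not in any rule's target class → [n].
/i/ (between /n/ and /r/) is in the target of rule 2 but the environment (before a nasal consonant) is not met → [i].
/r/ (between /i/ and /u/): between two vowels, so rule 1 applies → [ɾ].
/u/ (between /r/ and /f/): rule 2 targets it, but not before a nasal consonant → unchanged [u].
/f/ — between /u/ and /i/, between two vowels — surfaces as [v] (rule 3).
/i/ — between /f/ and /ʃ/; rule 2 does not apply here → [i].
/ʃ/ — word-final; rule 3 does not apply here → [ʃ].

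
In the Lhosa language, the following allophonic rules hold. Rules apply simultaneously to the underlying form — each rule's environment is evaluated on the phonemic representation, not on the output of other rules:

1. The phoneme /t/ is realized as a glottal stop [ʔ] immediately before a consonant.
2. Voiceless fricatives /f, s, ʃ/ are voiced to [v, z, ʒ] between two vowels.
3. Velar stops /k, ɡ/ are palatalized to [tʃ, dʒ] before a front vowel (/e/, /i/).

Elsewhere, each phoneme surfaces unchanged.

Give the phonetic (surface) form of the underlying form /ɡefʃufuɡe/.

[dʒefʃuvudʒe]

/ɡ/ meets the environment for rule 3 (before a front vowel) → [dʒ].
/e/ — not in any rule's target class → [e].
/f/ (between /e/ and /ʃ/) fails the environment for rule 2, so it stays [f].
/ʃ/ (between /f/ and /u/) fails the environment for rule 2, so it stays [ʃ].
/u/ (between /ʃ/ and /f/) is unaffected → [u].
Rule 2 applies to /f/ (between /u/ and /u/: between two vowels) → [v].
/u/ (between /f/ and /ɡ/) is unaffected → [u].
/ɡ/ (between /u/ and /e/): before a front vowel, so rule 3 applies → [dʒ].
/e/ (word-final): no rule targets it → [e].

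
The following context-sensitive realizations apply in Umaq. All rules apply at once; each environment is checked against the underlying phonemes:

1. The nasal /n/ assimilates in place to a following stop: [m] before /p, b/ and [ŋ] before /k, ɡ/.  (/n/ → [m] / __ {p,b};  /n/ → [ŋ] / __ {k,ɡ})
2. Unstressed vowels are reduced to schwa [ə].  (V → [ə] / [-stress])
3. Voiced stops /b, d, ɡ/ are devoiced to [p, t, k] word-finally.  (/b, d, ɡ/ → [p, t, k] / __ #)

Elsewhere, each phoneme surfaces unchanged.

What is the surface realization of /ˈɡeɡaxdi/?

[ˈɡeɡəxdə]

/ɡ/ (word-initial): rule 3 targets it, but not word-finally → unchanged [ɡ].
/e/ — between /ɡ/ and /ɡ/; rule 2 does not apply here → [e].
/ɡ/ (between /e/ and /a/) fails the environment for rule 3, so it stays [ɡ].
/a/ — between /ɡ/ and /x/, in an unstressed syllable — surfaces as [ə] (rule 2).
/x/ — not in any rule's target class → [x].
/d/ (between /x/ and /i/): rule 3 targets it, but not word-finally → unchanged [d].
/i/ — word-final, in an unstressed syllable — surfaces as [ə] (rule 2).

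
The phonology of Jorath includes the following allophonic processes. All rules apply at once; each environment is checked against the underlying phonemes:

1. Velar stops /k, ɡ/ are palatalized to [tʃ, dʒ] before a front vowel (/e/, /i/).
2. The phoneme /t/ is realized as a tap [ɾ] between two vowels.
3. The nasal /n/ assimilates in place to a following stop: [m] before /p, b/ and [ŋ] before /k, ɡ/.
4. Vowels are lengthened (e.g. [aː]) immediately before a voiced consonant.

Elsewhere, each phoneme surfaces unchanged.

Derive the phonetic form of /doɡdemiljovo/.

[doːɡdeːmiːljoːvo]

/d/ stays [d].
/o/ (between /d/ and /ɡ/): before a voiced consonant, so rule 4 applies → [oː].
/ɡ/ (between /o/ and /d/): rule 1 targets it, but not before a front vowel → unchanged [ɡ].
/d/ — not in any rule's target class → [d].
Rule 4 applies to /e/ (between /d/ and /m/: before a voiced consonant) → [eː].
/m/ stays [m].
Rule 4 applies to /i/ (between /m/ and /l/: before a voiced consonant) → [iː].
/l/ stays [l].
/j/ — not in any rule's target class → [j].
Rule 4 applies to /o/ (between /j/ and /v/: before a voiced consonant) → [oː].
/v/ (between /o/ and /o/): no rule targets it → [v].
/o/ (word-final) fails the environment for rule 4, so it stays [o].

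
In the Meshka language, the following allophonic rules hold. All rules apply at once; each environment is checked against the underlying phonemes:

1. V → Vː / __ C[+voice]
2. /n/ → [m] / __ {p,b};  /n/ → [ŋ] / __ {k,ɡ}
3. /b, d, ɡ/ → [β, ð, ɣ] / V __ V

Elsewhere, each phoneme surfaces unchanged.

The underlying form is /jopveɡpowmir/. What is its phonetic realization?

[jopveːɡpoːwmiːr]

/j/ — not in any rule's target class → [j].
/o/ — between /j/ and /p/; rule 1 does not apply here → [o].
/p/ (between /o/ and /v/) is unaffected → [p].
/v/ — not in any rule's target class → [v].
Rule 1 applies to /e/ (between /v/ and /ɡ/: before a voiced consonant) → [eː].
/ɡ/ (between /e/ and /p/): rule 3 targets it, but not between two vowels → unchanged [ɡ].
/p/ stays [p].
/o/ (between /p/ and /w/) occurs before a voiced consonant → [oː] by rule 1.
/w/ stays [w].
/m/ (between /w/ and /i/) is unaffected → [m].
/i/ (between /m/ and /r/): before a voiced consonant, so rule 1 applies → [iː].
/r/ (word-final): no rule targets it → [r].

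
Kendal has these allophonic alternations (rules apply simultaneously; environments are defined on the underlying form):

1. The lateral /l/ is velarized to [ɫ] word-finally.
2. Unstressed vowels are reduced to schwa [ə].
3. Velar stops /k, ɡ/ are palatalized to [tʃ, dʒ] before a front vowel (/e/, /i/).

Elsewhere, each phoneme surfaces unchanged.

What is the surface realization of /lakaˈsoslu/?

[ləkəˈsoslə]

/l/ (word-initial) is in the target of rule 1 but the environment (word-finally) is not met → [l].
/a/ (between /l/ and /k/) occurs in an unstressed syllable → [ə] by rule 2.
/k/ (between /a/ and /a/): rule 3 targets it, but not before a front vowel → unchanged [k].
/a/ (between /k/ and /s/) occurs in an unstressed syllable → [ə] by rule 2.
/o/ (between /s/ and /s/) is in the target of rule 2 but the environment (in an unstressed syllable) is not met → [o].
/l/ (between /s/ and /u/): rule 1 targets it, but not word-finally → unchanged [l].
/u/ (word-final): in an unstressed syllable, so rule 2 applies → [ə].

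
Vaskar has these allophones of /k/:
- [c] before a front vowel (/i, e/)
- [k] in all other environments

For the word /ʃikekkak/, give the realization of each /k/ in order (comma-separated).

[c], [k], [k], [k]

Occurrence 1 (position 3): before a front vowel → [c].
Occurrence 2 (position 5): no conditioning environment matches → elsewhere allophone [k].
Occurrence 3 (position 6): no conditioning environment matches → elsewhere allophone [k].
Occurrence 4 (position 8): no conditioning environment matches → elsewhere allophone [k].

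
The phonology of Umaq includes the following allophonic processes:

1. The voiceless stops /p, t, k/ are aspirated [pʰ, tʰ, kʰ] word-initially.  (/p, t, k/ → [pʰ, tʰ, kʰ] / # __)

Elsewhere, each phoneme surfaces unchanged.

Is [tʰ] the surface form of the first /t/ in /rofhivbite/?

/t/ (between /i/ and /e/) is in the target of rule 1 but the environment (word-initially) is not met → [t].
The actual realization is [t], not [tʰ].

No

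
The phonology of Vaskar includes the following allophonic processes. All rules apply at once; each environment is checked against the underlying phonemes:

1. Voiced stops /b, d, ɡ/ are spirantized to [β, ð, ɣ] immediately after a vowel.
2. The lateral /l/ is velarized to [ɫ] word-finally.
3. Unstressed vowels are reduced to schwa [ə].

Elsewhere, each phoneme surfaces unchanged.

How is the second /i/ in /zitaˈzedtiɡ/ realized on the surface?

/i/ (between /t/ and /ɡ/): in an unstressed syllable, so rule 3 applies → [ə].

[ə]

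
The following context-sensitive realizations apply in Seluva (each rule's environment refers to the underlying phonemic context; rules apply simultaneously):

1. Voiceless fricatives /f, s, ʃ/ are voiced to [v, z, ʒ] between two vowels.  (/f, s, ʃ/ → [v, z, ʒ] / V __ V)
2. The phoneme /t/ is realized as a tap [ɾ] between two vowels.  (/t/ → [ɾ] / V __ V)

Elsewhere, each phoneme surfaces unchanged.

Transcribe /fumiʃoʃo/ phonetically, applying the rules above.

/f/ (word-initial): rule 1 targets it, but not between two vowels → unchanged [f].
/u/ — not in any rule's target class → [u].
/m/ — not in any rule's target class → [m].
/i/ stays [i].
/ʃ/ (between /i/ and /o/) occurs between two vowels → [ʒ] by rule 1.
/o/ (between /ʃ/ and /ʃ/): no rule targets it → [o].
Rule 1 applies to /ʃ/ (between /o/ and /o/: between two vowels) → [ʒ].
/o/ (word-final): no rule targets it → [o].

[fumiʒoʒo]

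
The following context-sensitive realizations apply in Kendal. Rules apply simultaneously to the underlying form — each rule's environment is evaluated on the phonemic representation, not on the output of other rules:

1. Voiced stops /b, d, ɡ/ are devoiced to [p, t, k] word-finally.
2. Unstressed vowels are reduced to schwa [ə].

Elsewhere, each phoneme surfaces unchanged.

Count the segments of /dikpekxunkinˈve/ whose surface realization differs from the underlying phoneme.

Segments that undergo a rule: /i/ → [ə] (rule 2); /e/ → [ə] (rule 2); /u/ → [ə] (rule 2); /i/ → [ə] (rule 2).
All other segments surface unchanged.

4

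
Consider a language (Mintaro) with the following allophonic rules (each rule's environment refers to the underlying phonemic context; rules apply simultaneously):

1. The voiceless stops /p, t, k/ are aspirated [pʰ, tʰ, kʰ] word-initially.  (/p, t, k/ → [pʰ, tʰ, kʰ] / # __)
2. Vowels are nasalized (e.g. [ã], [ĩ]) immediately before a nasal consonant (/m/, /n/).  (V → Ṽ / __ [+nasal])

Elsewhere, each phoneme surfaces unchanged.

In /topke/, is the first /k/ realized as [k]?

/k/ — between /p/ and /e/; rule 1 does not apply here → [k].
The actual realization is [k], which matches [k].

Yes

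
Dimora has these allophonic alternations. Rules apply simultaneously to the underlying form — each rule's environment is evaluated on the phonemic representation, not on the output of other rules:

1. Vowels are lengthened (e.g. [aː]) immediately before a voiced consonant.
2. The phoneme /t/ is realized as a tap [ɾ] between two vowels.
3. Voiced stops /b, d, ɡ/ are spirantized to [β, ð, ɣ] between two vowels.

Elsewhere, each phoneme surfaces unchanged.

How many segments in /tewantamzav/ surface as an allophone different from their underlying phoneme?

Segments that undergo a rule: /e/ → [eː] (rule 1); /a/ → [aː] (rule 1); /a/ → [aː] (rule 1); /a/ → [aː] (rule 1).
All other segments surface unchanged.

4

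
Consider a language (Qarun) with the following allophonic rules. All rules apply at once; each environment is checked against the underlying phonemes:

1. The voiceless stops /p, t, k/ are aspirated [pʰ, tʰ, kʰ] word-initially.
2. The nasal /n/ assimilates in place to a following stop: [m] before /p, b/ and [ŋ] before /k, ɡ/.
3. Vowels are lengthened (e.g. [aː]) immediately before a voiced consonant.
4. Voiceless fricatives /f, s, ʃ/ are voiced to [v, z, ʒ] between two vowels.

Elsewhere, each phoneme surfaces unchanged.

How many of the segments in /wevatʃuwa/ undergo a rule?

Segments that undergo a rule: /e/ → [eː] (rule 3); /u/ → [uː] (rule 3).
All other segments surface unchanged.

2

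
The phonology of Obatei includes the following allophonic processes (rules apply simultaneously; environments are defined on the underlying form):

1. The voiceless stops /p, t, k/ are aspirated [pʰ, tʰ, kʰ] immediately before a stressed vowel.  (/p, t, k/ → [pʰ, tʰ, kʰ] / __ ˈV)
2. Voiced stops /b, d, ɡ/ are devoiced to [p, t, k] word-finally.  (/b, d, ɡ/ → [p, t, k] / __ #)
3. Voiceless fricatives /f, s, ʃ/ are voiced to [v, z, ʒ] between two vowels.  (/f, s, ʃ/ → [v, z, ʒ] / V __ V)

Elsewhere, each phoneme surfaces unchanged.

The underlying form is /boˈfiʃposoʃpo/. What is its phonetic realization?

/b/ (word-initial): rule 2 targets it, but not word-finally → unchanged [b].
/o/ (between /b/ and /f/) is unaffected → [o].
/f/ (between /o/ and /i/) occurs between two vowels → [v] by rule 3.
/i/ (between /f/ and /ʃ/) is unaffected → [i].
/ʃ/ — between /i/ and /p/; rule 3 does not apply here → [ʃ].
/p/ — between /ʃ/ and /o/; rule 1 does not apply here → [p].
/o/ stays [o].
/s/ — between /o/ and /o/, between two vowels — surfaces as [z] (rule 3).
/o/ (between /s/ and /ʃ/) is unaffected → [o].
/ʃ/ (between /o/ and /p/) is in the target of rule 3 but the environment (between two vowels) is not met → [ʃ].
/p/ (between /ʃ/ and /o/) fails the environment for rule 1, so it stays [p].
/o/ (word-final) is unaffected → [o].

[boˈviʃpozoʃpo]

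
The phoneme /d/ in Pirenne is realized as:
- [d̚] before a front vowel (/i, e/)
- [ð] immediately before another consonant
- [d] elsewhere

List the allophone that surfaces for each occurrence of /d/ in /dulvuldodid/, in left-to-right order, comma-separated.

[d], [d], [d̚], [d]

Occurrence 1 (position 1): no conditioning environment matches → elsewhere allophone [d].
Occurrence 2 (position 7): no conditioning environment matches → elsewhere allophone [d].
Occurrence 3 (position 9): before a front vowel (/i, e/) → [d̚].
Occurrence 4 (position 11): no conditioning environment matches → elsewhere allophone [d].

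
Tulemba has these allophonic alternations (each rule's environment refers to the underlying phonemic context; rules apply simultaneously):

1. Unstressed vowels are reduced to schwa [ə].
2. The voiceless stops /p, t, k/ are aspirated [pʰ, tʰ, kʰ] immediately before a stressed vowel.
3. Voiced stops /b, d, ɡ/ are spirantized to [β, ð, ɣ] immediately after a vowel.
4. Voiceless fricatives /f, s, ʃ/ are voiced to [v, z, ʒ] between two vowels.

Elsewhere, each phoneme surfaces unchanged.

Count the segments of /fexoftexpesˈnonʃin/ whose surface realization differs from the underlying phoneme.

5

Segments that undergo a rule: /e/ → [ə] (rule 1); /o/ → [ə] (rule 1); /e/ → [ə] (rule 1); /e/ → [ə] (rule 1); /i/ → [ə] (rule 1).
All other segments surface unchanged.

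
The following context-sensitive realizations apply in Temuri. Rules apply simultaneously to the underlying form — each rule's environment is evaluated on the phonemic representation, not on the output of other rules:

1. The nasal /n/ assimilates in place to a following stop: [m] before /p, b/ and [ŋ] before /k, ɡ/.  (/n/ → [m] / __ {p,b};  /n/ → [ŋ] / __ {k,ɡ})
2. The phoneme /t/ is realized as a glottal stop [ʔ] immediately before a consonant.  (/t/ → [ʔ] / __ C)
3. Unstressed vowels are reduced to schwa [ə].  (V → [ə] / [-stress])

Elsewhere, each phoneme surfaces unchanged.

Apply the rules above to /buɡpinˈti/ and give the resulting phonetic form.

[bəɡpənˈti]

/b/ stays [b].
/u/ — between /b/ and /ɡ/, in an unstressed syllable — surfaces as [ə] (rule 3).
/ɡ/ stays [ɡ].
/p/ stays [p].
Rule 3 applies to /i/ (between /p/ and /n/: in an unstressed syllable) → [ə].
/n/ — between /i/ and /t/; rule 1 does not apply here → [n].
/t/ (between /n/ and /i/) fails the environment for rule 2, so it stays [t].
/i/ (word-final) is in the target of rule 3 but the environment (in an unstressed syllable) is not met → [i].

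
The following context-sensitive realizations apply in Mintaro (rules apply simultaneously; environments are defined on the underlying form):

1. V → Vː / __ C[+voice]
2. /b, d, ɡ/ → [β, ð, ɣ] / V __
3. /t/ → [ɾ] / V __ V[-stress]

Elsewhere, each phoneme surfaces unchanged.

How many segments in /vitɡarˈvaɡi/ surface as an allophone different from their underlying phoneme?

3

Segments that undergo a rule: /a/ → [aː] (rule 1); /a/ → [aː] (rule 1); /ɡ/ → [ɣ] (rule 2).
All other segments surface unchanged.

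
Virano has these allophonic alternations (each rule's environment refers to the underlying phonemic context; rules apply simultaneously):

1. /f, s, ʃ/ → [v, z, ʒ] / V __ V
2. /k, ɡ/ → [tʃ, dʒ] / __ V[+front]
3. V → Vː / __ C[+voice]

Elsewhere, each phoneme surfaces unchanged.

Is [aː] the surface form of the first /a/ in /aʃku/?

No

/a/ (word-initial) fails the environment for rule 3, so it stays [a].
The actual realization is [a], not [aː].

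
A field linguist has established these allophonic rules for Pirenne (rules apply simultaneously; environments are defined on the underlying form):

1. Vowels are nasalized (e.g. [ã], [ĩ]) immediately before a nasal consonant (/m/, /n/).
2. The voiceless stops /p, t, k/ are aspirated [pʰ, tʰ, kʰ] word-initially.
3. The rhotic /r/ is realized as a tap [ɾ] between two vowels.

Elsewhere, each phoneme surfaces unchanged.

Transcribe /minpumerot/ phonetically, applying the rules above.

/m/ — not in any rule's target class → [m].
/i/ — between /m/ and /n/, before a nasal consonant — surfaces as [ĩ] (rule 1).
/n/ (between /i/ and /p/): no rule targets it → [n].
/p/ (between /n/ and /u/): rule 2 targets it, but not word-initially → unchanged [p].
/u/ (between /p/ and /m/) occurs before a nasal consonant → [ũ] by rule 1.
/m/ (between /u/ and /e/) is unaffected → [m].
/e/ (between /m/ and /r/) fails the environment for rule 1, so it stays [e].
/r/ (between /e/ and /o/) occurs between two vowels → [ɾ] by rule 3.
/o/ (between /r/ and /t/) fails the environment for rule 1, so it stays [o].
/t/ (word-final) fails the environment for rule 2, so it stays [t].

[mĩnpũmeɾot]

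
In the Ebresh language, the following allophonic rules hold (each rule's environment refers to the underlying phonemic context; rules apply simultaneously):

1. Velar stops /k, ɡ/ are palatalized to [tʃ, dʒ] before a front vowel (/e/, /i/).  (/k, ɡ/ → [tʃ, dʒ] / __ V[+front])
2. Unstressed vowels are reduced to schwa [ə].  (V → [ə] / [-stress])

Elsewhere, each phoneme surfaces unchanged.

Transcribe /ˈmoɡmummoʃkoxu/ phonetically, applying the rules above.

/m/ (word-initial) is unaffected → [m].
/o/ — between /m/ and /ɡ/; rule 2 does not apply here → [o].
/ɡ/ (between /o/ and /m/) is in the target of rule 1 but the environment (before a front vowel) is not met → [ɡ].
/m/ (between /ɡ/ and /u/): no rule targets it → [m].
/u/ — between /m/ and /m/, in an unstressed syllable — surfaces as [ə] (rule 2).
/m/ (between /u/ and /m/): no rule targets it → [m].
/m/ stays [m].
/o/ (between /m/ and /ʃ/) occurs in an unstressed syllable → [ə] by rule 2.
/ʃ/ stays [ʃ].
/k/ (between /ʃ/ and /o/) is in the target of rule 1 but the environment (before a front vowel) is not met → [k].
/o/ — between /k/ and /x/, in an unstressed syllable — surfaces as [ə] (rule 2).
/x/ (between /o/ and /u/) is unaffected → [x].
/u/ — word-final, in an unstressed syllable — surfaces as [ə] (rule 2).

[ˈmoɡməmməʃkəxə]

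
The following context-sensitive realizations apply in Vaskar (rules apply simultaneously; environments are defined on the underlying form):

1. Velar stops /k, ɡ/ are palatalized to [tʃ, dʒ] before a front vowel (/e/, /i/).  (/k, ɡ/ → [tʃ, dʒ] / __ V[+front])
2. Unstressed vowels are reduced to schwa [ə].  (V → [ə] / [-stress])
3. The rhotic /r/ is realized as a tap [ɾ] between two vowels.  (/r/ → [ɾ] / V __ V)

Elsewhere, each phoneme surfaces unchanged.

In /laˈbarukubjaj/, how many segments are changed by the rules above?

5

Segments that undergo a rule: /a/ → [ə] (rule 2); /r/ → [ɾ] (rule 3); /u/ → [ə] (rule 2); /u/ → [ə] (rule 2); /a/ → [ə] (rule 2).
All other segments surface unchanged.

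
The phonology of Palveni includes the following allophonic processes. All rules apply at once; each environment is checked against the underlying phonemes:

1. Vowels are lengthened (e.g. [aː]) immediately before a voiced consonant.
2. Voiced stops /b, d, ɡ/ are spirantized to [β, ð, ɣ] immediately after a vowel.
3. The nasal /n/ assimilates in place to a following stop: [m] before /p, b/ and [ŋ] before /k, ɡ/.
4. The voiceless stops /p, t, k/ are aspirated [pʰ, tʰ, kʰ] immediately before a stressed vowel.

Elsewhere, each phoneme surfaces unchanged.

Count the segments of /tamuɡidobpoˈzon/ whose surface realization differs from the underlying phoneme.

9

Segments that undergo a rule: /a/ → [aː] (rule 1); /u/ → [uː] (rule 1); /ɡ/ → [ɣ] (rule 2); /i/ → [iː] (rule 1); /d/ → [ð] (rule 2); /o/ → [oː] (rule 1); /b/ → [β] (rule 2); /o/ → [oː] (rule 1); /o/ → [oː] (rule 1).
All other segments surface unchanged.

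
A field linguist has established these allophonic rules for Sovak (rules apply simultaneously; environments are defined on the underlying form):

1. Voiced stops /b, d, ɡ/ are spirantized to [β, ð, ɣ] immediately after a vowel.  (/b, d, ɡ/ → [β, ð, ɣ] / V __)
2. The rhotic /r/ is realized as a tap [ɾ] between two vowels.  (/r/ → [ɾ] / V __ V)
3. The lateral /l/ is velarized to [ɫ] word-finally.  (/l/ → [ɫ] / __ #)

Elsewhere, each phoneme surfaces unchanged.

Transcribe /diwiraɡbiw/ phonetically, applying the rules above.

[diwiɾaɣbiw]

/d/ (word-initial) is in the target of rule 1 but the environment (immediately after a vowel) is not met → [d].
/i/ stays [i].
/w/ (between /i/ and /i/): no rule targets it → [w].
/i/ (between /w/ and /r/): no rule targets it → [i].
Rule 2 applies to /r/ (between /i/ and /a/: between two vowels) → [ɾ].
/a/ stays [a].
/ɡ/ (between /a/ and /b/) occurs immediately after a vowel → [ɣ] by rule 1.
/b/ (between /ɡ/ and /i/): rule 1 targets it, but not immediately after a vowel → unchanged [b].
/i/ (between /b/ and /w/) is unaffected → [i].
/w/ stays [w].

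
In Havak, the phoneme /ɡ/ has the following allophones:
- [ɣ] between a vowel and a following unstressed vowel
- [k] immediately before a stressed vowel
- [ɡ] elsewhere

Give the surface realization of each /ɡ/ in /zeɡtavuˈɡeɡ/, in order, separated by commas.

[ɡ], [k], [ɡ]

Occurrence 1 (position 3): no conditioning environment matches → elsewhere allophone [ɡ].
Occurrence 2 (position 8): immediately before a stressed vowel → [k].
Occurrence 3 (position 10): no conditioning environment matches → elsewhere allophone [ɡ].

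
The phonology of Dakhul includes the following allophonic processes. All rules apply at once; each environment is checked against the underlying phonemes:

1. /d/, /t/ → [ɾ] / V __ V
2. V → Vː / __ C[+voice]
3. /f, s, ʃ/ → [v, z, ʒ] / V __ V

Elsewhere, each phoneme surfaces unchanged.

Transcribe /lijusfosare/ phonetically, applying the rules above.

[liːjusfozaːre]

/l/ — not in any rule's target class → [l].
/i/ (between /l/ and /j/): before a voiced consonant, so rule 2 applies → [iː].
/j/ (between /i/ and /u/): no rule targets it → [j].
/u/ (between /j/ and /s/) fails the environment for rule 2, so it stays [u].
/s/ (between /u/ and /f/) is in the target of rule 3 but the environment (between two vowels) is not met → [s].
/f/ (between /s/ and /o/) is in the target of rule 3 but the environment (between two vowels) is not met → [f].
/o/ (between /f/ and /s/): rule 2 targets it, but not before a voiced consonant → unchanged [o].
/s/ (between /o/ and /a/) occurs between two vowels → [z] by rule 3.
Rule 2 applies to /a/ (between /s/ and /r/: before a voiced consonant) → [aː].
/r/ (between /a/ and /e/) is unaffected → [r].
/e/ (word-final) fails the environment for rule 2, so it stays [e].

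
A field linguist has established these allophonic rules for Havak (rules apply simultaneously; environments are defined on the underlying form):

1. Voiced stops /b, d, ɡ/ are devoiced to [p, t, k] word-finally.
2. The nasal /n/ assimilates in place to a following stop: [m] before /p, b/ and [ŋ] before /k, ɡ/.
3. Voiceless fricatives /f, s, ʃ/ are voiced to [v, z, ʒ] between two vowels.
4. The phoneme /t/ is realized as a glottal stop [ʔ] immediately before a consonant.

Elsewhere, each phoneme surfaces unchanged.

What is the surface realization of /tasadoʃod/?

/t/ (word-initial): rule 4 targets it, but not immediately before a consonant → unchanged [t].
/a/ (between /t/ and /s/) is unaffected → [a].
/s/ meets the environment for rule 3 (between two vowels) → [z].
/a/ (between /s/ and /d/) is unaffected → [a].
/d/ (between /a/ and /o/): rule 1 targets it, but not word-finally → unchanged [d].
/o/ (between /d/ and /ʃ/) is unaffected → [o].
/ʃ/ (between /o/ and /o/) occurs between two vowels → [ʒ] by rule 3.
/o/ (between /ʃ/ and /d/) is unaffected → [o].
/d/ — word-final, word-finally — surfaces as [t] (rule 1).

[tazadoʒot]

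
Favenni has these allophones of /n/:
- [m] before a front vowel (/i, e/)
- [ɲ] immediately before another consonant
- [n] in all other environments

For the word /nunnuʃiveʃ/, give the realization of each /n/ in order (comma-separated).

Occurrence 1 (position 1): no conditioning environment matches → elsewhere allophone [n].
Occurrence 2 (position 3): immediately before another consonant → [ɲ].
Occurrence 3 (position 4): no conditioning environment matches → elsewhere allophone [n].

[n], [ɲ], [n]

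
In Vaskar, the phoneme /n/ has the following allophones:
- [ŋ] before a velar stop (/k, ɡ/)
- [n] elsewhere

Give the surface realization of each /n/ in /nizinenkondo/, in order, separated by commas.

Occurrence 1 (position 1): no conditioning environment matches → elsewhere allophone [n].
Occurrence 2 (position 5): no conditioning environment matches → elsewhere allophone [n].
Occurrence 3 (position 7): before a velar stop → [ŋ].
Occurrence 4 (position 10): no conditioning environment matches → elsewhere allophone [n].

[n], [n], [ŋ], [n]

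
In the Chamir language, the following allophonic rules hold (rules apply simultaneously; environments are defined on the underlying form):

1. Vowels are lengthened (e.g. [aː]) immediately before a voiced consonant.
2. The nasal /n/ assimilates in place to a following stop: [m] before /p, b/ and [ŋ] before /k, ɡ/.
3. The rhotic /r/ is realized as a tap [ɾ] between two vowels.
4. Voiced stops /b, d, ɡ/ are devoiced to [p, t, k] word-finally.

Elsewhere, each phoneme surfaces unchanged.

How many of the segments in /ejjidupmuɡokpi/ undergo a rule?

Segments that undergo a rule: /e/ → [eː] (rule 1); /i/ → [iː] (rule 1); /u/ → [uː] (rule 1).
All other segments surface unchanged.

3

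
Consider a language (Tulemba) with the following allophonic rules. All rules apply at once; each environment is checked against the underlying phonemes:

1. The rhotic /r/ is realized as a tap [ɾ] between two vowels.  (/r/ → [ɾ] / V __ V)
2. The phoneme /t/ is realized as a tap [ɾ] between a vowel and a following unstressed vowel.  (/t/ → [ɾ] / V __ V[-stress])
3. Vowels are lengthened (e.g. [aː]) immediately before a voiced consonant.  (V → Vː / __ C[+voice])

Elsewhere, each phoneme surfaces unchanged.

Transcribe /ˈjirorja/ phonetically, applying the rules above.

[ˈjiːɾoːrja]

/j/ stays [j].
/i/ (between /j/ and /r/) occurs before a voiced consonant → [iː] by rule 3.
/r/ (between /i/ and /o/): between two vowels, so rule 1 applies → [ɾ].
/o/ meets the environment for rule 3 (before a voiced consonant) → [oː].
/r/ (between /o/ and /j/): rule 1 targets it, but not between two vowels → unchanged [r].
/j/ (between /r/ and /a/): no rule targets it → [j].
/a/ (word-final) is in the target of rule 3 but the environment (before a voiced consonant) is not met → [a].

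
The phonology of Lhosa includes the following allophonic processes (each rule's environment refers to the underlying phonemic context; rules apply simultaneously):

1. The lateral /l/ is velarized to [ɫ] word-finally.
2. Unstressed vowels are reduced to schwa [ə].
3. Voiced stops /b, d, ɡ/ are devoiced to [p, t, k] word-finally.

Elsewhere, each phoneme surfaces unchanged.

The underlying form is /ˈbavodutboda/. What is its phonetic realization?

/b/ (word-initial): rule 3 targets it, but not word-finally → unchanged [b].
/a/ (between /b/ and /v/): rule 2 targets it, but not in an unstressed syllable → unchanged [a].
/v/ (between /a/ and /o/) is unaffected → [v].
/o/ — between /v/ and /d/, in an unstressed syllable — surfaces as [ə] (rule 2).
/d/ (between /o/ and /u/): rule 3 targets it, but not word-finally → unchanged [d].
/u/ meets the environment for rule 2 (in an unstressed syllable) → [ə].
/t/ — not in any rule's target class → [t].
/b/ — between /t/ and /o/; rule 3 does not apply here → [b].
/o/ (between /b/ and /d/): in an unstressed syllable, so rule 2 applies → [ə].
/d/ (between /o/ and /a/) fails the environment for rule 3, so it stays [d].
/a/ (word-final): in an unstressed syllable, so rule 2 applies → [ə].

[ˈbavədətbədə]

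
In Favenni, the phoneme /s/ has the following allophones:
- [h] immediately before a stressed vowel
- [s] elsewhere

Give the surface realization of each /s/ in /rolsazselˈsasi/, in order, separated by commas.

[s], [s], [h], [s]

Occurrence 1 (position 4): no conditioning environment matches → elsewhere allophone [s].
Occurrence 2 (position 7): no conditioning environment matches → elsewhere allophone [s].
Occurrence 3 (position 10): immediately before a stressed vowel → [h].
Occurrence 4 (position 12): no conditioning environment matches → elsewhere allophone [s].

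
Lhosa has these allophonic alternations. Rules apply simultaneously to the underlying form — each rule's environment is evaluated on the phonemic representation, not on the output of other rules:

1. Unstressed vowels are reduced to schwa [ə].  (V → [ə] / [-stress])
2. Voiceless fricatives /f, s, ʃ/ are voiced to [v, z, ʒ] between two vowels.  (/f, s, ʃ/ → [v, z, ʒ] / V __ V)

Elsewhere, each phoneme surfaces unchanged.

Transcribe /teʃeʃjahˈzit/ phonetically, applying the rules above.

[təʒəʃjəhˈzit]

/t/ — not in any rule's target class → [t].
Rule 1 applies to /e/ (between /t/ and /ʃ/: in an unstressed syllable) → [ə].
/ʃ/ (between /e/ and /e/): between two vowels, so rule 2 applies → [ʒ].
Rule 1 applies to /e/ (between /ʃ/ and /ʃ/: in an unstressed syllable) → [ə].
/ʃ/ (between /e/ and /j/) fails the environment for rule 2, so it stays [ʃ].
/j/ (between /ʃ/ and /a/) is unaffected → [j].
Rule 1 applies to /a/ (between /j/ and /h/: in an unstressed syllable) → [ə].
/h/ (between /a/ and /z/) is unaffected → [h].
/z/ stays [z].
/i/ (between /z/ and /t/): rule 1 targets it, but not in an unstressed syllable → unchanged [i].
/t/ — not in any rule's target class → [t].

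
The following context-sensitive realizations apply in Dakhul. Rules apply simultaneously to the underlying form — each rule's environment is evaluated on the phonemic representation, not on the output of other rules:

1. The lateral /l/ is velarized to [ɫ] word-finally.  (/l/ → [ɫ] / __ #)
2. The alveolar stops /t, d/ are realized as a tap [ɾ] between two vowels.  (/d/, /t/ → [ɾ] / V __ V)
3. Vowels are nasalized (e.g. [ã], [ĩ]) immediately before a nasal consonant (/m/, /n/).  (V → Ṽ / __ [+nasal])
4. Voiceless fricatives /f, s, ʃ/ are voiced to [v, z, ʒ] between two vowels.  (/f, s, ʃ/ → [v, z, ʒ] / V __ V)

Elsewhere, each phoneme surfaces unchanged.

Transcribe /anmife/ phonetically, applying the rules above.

[ãnmive]

/a/ (word-initial) occurs before a nasal consonant → [ã] by rule 3.
/n/ stays [n].
/m/ stays [m].
/i/ (between /m/ and /f/) fails the environment for rule 3, so it stays [i].
/f/ (between /i/ and /e/): between two vowels, so rule 4 applies → [v].
/e/ (word-final) fails the environment for rule 3, so it stays [e].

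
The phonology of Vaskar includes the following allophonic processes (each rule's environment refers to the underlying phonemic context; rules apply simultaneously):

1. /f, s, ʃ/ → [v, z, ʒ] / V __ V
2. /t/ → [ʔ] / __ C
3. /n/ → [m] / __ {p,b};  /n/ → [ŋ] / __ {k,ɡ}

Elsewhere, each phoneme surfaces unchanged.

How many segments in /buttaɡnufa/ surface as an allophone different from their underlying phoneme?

Segments that undergo a rule: /t/ → [ʔ] (rule 2); /f/ → [v] (rule 1).
All other segments surface unchanged.

2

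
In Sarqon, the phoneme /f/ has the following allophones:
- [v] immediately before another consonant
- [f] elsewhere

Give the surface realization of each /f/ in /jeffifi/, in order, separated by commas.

[v], [f], [f]

Occurrence 1 (position 3): immediately before another consonant → [v].
Occurrence 2 (position 4): no conditioning environment matches → elsewhere allophone [f].
Occurrence 3 (position 6): no conditioning environment matches → elsewhere allophone [f].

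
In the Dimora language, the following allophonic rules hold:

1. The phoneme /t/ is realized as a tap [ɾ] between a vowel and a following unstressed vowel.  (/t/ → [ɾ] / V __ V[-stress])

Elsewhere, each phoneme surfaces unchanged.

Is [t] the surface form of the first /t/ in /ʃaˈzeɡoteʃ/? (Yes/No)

No

/t/ (between /o/ and /e/) occurs between a vowel and a following unstressed vowel → [ɾ] by rule 1.
The actual realization is [ɾ], not [t].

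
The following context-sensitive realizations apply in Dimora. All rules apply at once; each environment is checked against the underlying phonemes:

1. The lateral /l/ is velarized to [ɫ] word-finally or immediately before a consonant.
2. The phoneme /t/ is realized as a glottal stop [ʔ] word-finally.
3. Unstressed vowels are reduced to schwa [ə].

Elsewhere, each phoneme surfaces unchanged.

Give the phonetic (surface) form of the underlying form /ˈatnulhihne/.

/a/ — word-initial; rule 3 does not apply here → [a].
/t/ (between /a/ and /n/) is in the target of rule 2 but the environment (word-finally) is not met → [t].
/n/ (between /t/ and /u/) is unaffected → [n].
/u/ (between /n/ and /l/) occurs in an unstressed syllable → [ə] by rule 3.
/l/ (between /u/ and /h/) occurs word-finally or immediately before a consonant → [ɫ] by rule 1.
/h/ (between /l/ and /i/): no rule targets it → [h].
Rule 3 applies to /i/ (between /h/ and /h/: in an unstressed syllable) → [ə].
/h/ (between /i/ and /n/) is unaffected → [h].
/n/ — not in any rule's target class → [n].
/e/ (word-final) occurs in an unstressed syllable → [ə] by rule 3.

[ˈatnəɫhəhnə]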